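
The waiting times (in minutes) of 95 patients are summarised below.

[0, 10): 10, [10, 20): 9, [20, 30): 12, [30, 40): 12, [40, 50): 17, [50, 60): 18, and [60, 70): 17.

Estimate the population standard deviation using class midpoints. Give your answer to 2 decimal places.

19.46

Midpoints: 5, 15, 25, 35, 45, 55, 65
n = 95, Σfm = 3765, mean = 39.6316
Σfm² = 185175
Σf(m − x̄)² = Σfm² − (Σfm)²/n = 185175 − 3765²/95 = 35962.1053
Population variance = 35962.1053 / 95 = 378.5485
Standard deviation = √378.5485 = 19.4563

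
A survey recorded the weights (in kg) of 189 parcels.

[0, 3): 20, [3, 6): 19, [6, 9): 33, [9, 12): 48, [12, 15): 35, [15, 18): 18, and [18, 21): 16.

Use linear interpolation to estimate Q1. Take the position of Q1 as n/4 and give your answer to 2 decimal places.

Cumulative frequencies: 20, 39, 72, 120, 155, 173, 189
n = 189; position = n/4 = 47.25.
This falls in the class [6, 9): L = 6, F = 39, f = 33, h = 3.
Lower quartile ≈ 6 + ((47.25 − 39) / 33) × 3 = 6.7500

6.75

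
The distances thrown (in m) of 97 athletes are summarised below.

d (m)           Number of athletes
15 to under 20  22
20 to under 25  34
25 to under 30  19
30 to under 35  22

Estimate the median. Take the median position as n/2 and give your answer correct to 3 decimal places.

Cumulative frequencies: 22, 56, 75, 97
n = 97; position = n/2 = 48.5.
This falls in the class 20 to under 25: L = 20, F = 22, f = 34, h = 5.
Median ≈ 20 + ((48.5 − 22) / 34) × 5 = 23.8971

23.897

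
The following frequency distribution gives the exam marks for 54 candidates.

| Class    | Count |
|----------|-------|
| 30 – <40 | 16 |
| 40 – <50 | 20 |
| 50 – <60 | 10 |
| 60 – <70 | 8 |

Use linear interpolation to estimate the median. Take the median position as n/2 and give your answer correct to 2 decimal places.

Cumulative frequencies: 16, 36, 46, 54
n = 54; position = n/2 = 27.
This falls in the class 40 – <50: L = 40, F = 16, f = 20, h = 10.
Median ≈ 40 + ((27 − 16) / 20) × 10 = 45.5000

45.50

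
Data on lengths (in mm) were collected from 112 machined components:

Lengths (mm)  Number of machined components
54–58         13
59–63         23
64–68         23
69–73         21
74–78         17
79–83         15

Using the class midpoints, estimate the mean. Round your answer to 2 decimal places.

Midpoints: 56, 61, 66, 71, 76, 81
Σfm = 13×56 + 23×61 + 23×66 + 21×71 + 17×76 + 15×81 = 7647
n = Σf = 112
Mean = 7647 / 112 = 68.2768

68.28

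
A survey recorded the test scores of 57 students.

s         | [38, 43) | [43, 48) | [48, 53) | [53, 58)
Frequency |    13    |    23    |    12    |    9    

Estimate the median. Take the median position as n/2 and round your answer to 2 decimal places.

Cumulative frequencies: 13, 36, 48, 57
n = 57; position = n/2 = 28.5.
This falls in the class [43, 48): L = 43, F = 13, f = 23, h = 5.
Median ≈ 43 + ((28.5 − 13) / 23) × 5 = 46.3696

46.37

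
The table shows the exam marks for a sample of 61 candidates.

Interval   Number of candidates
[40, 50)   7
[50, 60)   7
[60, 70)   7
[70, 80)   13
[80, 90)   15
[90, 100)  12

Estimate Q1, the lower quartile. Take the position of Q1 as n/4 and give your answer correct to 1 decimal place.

Cumulative frequencies: 7, 14, 21, 34, 49, 61
n = 61; position = n/4 = 15.25.
This falls in the class [60, 70): L = 60, F = 14, f = 7, h = 10.
Lower quartile ≈ 60 + ((15.25 − 14) / 7) × 10 = 61.7857

61.8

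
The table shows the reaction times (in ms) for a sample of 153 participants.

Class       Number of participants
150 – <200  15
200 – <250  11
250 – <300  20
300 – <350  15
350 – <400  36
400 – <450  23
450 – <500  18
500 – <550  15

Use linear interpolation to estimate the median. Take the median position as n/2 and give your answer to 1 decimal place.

371.5

Cumulative frequencies: 15, 26, 46, 61, 97, 120, 138, 153
n = 153; position = n/2 = 76.5.
This falls in the class 350 – <400: L = 350, F = 61, f = 36, h = 50.
Median ≈ 350 + ((76.5 − 61) / 36) × 50 = 371.5278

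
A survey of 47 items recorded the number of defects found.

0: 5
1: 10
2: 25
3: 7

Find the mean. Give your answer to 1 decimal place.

Values: 0, 1, 2, 3
Σfx = 5×0 + 10×1 + 25×2 + 7×3 = 81
n = Σf = 47
Mean = 81 / 47 = 1.7234

1.7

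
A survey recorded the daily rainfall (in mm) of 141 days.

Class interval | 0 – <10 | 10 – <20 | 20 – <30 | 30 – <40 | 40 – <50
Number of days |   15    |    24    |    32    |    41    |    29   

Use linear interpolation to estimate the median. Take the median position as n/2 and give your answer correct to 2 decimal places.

29.84

Cumulative frequencies: 15, 39, 71, 112, 141
n = 141; position = n/2 = 70.5.
This falls in the class 20 – <30: L = 20, F = 39, f = 32, h = 10.
Median ≈ 20 + ((70.5 − 39) / 32) × 10 = 29.8438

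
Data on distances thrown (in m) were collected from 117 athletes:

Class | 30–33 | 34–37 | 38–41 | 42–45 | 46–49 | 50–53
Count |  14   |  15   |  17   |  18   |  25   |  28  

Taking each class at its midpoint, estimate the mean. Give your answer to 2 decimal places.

Midpoints: 31.5, 35.5, 39.5, 43.5, 47.5, 51.5
Σfm = 14×31.5 + 15×35.5 + 17×39.5 + 18×43.5 + 25×47.5 + 28×51.5 = 5057.5
n = Σf = 117
Mean = 5057.5 / 117 = 43.2265

43.23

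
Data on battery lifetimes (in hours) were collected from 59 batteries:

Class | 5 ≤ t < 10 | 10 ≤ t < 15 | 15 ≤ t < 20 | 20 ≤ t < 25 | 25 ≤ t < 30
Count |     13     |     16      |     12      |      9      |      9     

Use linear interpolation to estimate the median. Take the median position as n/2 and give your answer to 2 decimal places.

Cumulative frequencies: 13, 29, 41, 50, 59
n = 59; position = n/2 = 29.5.
This falls in the class 15 ≤ t < 20: L = 15, F = 29, f = 12, h = 5.
Median ≈ 15 + ((29.5 − 29) / 12) × 5 = 15.2083

15.21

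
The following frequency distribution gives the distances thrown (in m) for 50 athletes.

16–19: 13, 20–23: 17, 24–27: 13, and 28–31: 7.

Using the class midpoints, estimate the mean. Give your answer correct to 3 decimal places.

Midpoints: 17.5, 21.5, 25.5, 29.5
Σfm = 13×17.5 + 17×21.5 + 13×25.5 + 7×29.5 = 1131
n = Σf = 50
Mean = 1131 / 50 = 22.6200

22.620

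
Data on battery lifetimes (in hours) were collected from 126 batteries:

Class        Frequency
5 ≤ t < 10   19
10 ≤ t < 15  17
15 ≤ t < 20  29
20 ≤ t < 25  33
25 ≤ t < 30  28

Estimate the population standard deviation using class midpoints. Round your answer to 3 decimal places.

Midpoints: 7.5, 12.5, 17.5, 22.5, 27.5
n = 126, Σfm = 2375, mean = 18.8492
Σfm² = 50487.5
Σf(m − x̄)² = Σfm² − (Σfm)²/n = 50487.5 − 2375²/126 = 5720.6349
Population variance = 5720.6349 / 126 = 45.4019
Standard deviation = √45.4019 = 6.7381

6.738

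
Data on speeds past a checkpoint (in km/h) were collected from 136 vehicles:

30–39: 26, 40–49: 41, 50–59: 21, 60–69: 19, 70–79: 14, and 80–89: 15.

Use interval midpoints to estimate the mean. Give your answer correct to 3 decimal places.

Midpoints: 34.5, 44.5, 54.5, 64.5, 74.5, 84.5
Σfm = 26×34.5 + 41×44.5 + 21×54.5 + 19×64.5 + 14×74.5 + 15×84.5 = 7402
n = Σf = 136
Mean = 7402 / 136 = 54.4265

54.426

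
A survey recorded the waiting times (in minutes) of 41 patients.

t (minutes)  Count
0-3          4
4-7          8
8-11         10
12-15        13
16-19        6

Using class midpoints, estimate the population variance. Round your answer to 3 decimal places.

Midpoints: 1.5, 5.5, 9.5, 13.5, 17.5
n = 41, Σfm = 425.5, mean = 10.3780
Σfm² = 5360.25
Σf(m − x̄)² = Σfm² − (Σfm)²/n = 5360.25 − 425.5²/41 = 944.3902
Population variance = 944.3902 / 41 = 23.0339

23.034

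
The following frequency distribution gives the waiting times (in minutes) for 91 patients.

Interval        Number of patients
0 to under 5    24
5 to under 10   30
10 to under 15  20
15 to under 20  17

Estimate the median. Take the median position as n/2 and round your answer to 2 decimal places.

8.58

Cumulative frequencies: 24, 54, 74, 91
n = 91; position = n/2 = 45.5.
This falls in the class 5 to under 10: L = 5, F = 24, f = 30, h = 5.
Median ≈ 5 + ((45.5 − 24) / 30) × 5 = 8.5833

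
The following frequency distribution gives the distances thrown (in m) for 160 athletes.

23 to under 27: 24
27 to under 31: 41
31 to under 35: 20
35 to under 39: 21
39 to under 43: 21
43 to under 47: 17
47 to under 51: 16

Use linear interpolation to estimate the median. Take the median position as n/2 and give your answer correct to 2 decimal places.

34.00

Cumulative frequencies: 24, 65, 85, 106, 127, 144, 160
n = 160; position = n/2 = 80.
This falls in the class 31 to under 35: L = 31, F = 65, f = 20, h = 4.
Median ≈ 31 + ((80 − 65) / 20) × 4 = 34.0000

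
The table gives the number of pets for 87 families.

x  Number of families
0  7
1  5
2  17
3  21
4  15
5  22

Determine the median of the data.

Cumulative frequencies: 7, 12, 29, 50, 65, 87
n = 87, so the median is the value in position (n+1)/2 = 44.
Position 44 falls at value 3.

3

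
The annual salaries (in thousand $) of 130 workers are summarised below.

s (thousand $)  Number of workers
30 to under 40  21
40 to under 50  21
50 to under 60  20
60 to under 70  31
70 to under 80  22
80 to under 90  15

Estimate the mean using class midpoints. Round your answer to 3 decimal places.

59.385

Midpoints: 35, 45, 55, 65, 75, 85
Σfm = 21×35 + 21×45 + 20×55 + 31×65 + 22×75 + 15×85 = 7720
n = Σf = 130
Mean = 7720 / 130 = 59.3846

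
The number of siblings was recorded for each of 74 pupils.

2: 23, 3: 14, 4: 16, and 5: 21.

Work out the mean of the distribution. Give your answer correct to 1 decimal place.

Values: 2, 3, 4, 5
Σfx = 23×2 + 14×3 + 16×4 + 21×5 = 257
n = Σf = 74
Mean = 257 / 74 = 3.4730

3.5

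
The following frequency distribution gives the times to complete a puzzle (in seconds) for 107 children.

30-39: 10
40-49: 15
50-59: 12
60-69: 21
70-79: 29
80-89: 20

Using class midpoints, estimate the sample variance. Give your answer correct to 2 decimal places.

Midpoints: 34.5, 44.5, 54.5, 64.5, 74.5, 84.5
n = 107, Σfm = 6871.5, mean = 64.2196
Σfm² = 468376.75
Σf(m − x̄)² = Σfm² − (Σfm)²/n = 468376.75 − 6871.5²/107 = 27091.5888
Sample variance = 27091.5888 / 106 = 255.5810

255.58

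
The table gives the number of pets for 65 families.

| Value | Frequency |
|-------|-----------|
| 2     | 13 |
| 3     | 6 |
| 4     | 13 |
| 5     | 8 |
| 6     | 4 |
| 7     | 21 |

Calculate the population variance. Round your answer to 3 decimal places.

3.646

Values: 2, 3, 4, 5, 6, 7
n = 65, Σfx = 307, mean = 4.7231
Σfx² = 1687
Σf(x − x̄)² = Σfx² − (Σfx)²/n = 1687 − 307²/65 = 237.0154
Population variance = 237.0154 / 65 = 3.6464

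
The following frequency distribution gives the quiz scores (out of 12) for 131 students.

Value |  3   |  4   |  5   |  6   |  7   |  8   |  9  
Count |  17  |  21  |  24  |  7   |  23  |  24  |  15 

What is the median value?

6

Cumulative frequencies: 17, 38, 62, 69, 92, 116, 131
n = 131, so the median is the value in position (n+1)/2 = 66.
Position 66 falls at value 6.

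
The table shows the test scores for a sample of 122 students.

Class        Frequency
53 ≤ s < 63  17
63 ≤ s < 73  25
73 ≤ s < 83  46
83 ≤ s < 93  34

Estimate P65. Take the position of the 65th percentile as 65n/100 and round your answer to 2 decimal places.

Cumulative frequencies: 17, 42, 88, 122
n = 122; position = 65n/100 = 79.3.
This falls in the class 73 ≤ s < 83: L = 73, F = 42, f = 46, h = 10.
65th percentile ≈ 73 + ((79.3 − 42) / 46) × 10 = 81.1087

81.11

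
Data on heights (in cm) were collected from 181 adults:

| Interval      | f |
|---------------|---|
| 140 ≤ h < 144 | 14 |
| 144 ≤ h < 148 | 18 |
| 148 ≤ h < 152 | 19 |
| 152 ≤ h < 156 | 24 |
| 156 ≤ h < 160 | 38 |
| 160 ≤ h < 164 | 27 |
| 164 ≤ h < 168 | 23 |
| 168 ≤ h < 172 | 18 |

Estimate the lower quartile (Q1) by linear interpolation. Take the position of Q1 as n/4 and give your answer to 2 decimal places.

Cumulative frequencies: 14, 32, 51, 75, 113, 140, 163, 181
n = 181; position = n/4 = 45.25.
This falls in the class 148 ≤ h < 152: L = 148, F = 32, f = 19, h = 4.
Lower quartile ≈ 148 + ((45.25 − 32) / 19) × 4 = 150.7895

150.79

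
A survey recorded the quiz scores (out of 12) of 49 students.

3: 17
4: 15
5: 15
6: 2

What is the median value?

4

Cumulative frequencies: 17, 32, 47, 49
n = 49, so the median is the value in position (n+1)/2 = 25.
Position 25 falls at value 4.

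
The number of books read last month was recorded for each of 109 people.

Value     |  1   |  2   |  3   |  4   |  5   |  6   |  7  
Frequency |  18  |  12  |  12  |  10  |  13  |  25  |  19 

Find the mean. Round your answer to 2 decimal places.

4.28

Values: 1, 2, 3, 4, 5, 6, 7
Σfx = 18×1 + 12×2 + 12×3 + 10×4 + 13×5 + 25×6 + 19×7 = 466
n = Σf = 109
Mean = 466 / 109 = 4.2752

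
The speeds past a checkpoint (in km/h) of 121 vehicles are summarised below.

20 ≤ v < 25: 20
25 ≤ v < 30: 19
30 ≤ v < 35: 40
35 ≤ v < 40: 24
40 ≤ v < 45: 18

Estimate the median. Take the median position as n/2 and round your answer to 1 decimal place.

Cumulative frequencies: 20, 39, 79, 103, 121
n = 121; position = n/2 = 60.5.
This falls in the class 30 ≤ v < 35: L = 30, F = 39, f = 40, h = 5.
Median ≈ 30 + ((60.5 − 39) / 40) × 5 = 32.6875

32.7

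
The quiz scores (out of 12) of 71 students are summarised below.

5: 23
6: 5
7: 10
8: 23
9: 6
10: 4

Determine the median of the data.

Cumulative frequencies: 23, 28, 38, 61, 67, 71
n = 71, so the median is the value in position (n+1)/2 = 36.
Position 36 falls at value 7.

7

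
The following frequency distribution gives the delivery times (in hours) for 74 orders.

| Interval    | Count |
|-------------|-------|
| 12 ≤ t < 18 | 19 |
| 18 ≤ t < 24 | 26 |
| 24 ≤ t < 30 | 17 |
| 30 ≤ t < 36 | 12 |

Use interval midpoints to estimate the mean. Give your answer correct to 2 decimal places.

22.78

Midpoints: 15, 21, 27, 33
Σfm = 19×15 + 26×21 + 17×27 + 12×33 = 1686
n = Σf = 74
Mean = 1686 / 74 = 22.7838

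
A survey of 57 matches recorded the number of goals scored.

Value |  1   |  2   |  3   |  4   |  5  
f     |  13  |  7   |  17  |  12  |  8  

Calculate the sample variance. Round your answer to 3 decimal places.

1.831

Values: 1, 2, 3, 4, 5
n = 57, Σfx = 166, mean = 2.9123
Σfx² = 586
Σf(x − x̄)² = Σfx² − (Σfx)²/n = 586 − 166²/57 = 102.5614
Sample variance = 102.5614 / 56 = 1.8315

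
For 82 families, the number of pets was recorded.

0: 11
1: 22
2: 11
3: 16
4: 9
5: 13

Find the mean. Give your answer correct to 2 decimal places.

Values: 0, 1, 2, 3, 4, 5
Σfx = 11×0 + 22×1 + 11×2 + 16×3 + 9×4 + 13×5 = 193
n = Σf = 82
Mean = 193 / 82 = 2.3537

2.35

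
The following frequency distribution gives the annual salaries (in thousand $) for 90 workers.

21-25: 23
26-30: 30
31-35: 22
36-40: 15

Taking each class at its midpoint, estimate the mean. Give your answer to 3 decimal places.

29.611

Midpoints: 23, 28, 33, 38
Σfm = 23×23 + 30×28 + 22×33 + 15×38 = 2665
n = Σf = 90
Mean = 2665 / 90 = 29.6111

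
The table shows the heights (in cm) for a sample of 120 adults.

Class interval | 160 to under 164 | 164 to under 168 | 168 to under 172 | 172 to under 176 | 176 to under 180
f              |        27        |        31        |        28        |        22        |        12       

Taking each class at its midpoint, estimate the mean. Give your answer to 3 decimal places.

168.700

Midpoints: 162, 166, 170, 174, 178
Σfm = 27×162 + 31×166 + 28×170 + 22×174 + 12×178 = 20244
n = Σf = 120
Mean = 20244 / 120 = 168.7000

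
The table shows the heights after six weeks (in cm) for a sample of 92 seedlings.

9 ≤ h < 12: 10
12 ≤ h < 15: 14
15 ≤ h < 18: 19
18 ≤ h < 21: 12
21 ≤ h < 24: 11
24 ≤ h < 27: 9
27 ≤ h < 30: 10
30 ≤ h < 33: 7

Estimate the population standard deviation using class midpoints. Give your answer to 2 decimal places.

6.36

Midpoints: 10.5, 13.5, 16.5, 19.5, 22.5, 25.5, 28.5, 31.5
n = 92, Σfm = 1824, mean = 19.8261
Σfm² = 39879
Σf(m − x̄)² = Σfm² − (Σfm)²/n = 39879 − 1824²/92 = 3716.2174
Population variance = 3716.2174 / 92 = 40.3937
Standard deviation = √40.3937 = 6.3556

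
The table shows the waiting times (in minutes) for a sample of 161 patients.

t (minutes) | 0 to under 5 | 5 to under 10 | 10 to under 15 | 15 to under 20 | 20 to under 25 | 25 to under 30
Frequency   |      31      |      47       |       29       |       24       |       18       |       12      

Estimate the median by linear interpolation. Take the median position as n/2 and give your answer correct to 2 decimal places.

10.43

Cumulative frequencies: 31, 78, 107, 131, 149, 161
n = 161; position = n/2 = 80.5.
This falls in the class 10 to under 15: L = 10, F = 78, f = 29, h = 5.
Median ≈ 10 + ((80.5 − 78) / 29) × 5 = 10.4310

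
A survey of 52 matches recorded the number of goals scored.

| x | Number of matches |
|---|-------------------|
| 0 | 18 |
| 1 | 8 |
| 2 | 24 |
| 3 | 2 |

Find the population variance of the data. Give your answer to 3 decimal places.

0.925

Values: 0, 1, 2, 3
n = 52, Σfx = 62, mean = 1.1923
Σfx² = 122
Σf(x − x̄)² = Σfx² − (Σfx)²/n = 122 − 62²/52 = 48.0769
Population variance = 48.0769 / 52 = 0.9246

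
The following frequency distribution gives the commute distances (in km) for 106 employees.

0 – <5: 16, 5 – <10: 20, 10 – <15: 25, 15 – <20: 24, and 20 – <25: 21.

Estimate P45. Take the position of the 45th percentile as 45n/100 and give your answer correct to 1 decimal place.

Cumulative frequencies: 16, 36, 61, 85, 106
n = 106; position = 45n/100 = 47.7.
This falls in the class 10 – <15: L = 10, F = 36, f = 25, h = 5.
45th percentile ≈ 10 + ((47.7 − 36) / 25) × 5 = 12.3400

12.3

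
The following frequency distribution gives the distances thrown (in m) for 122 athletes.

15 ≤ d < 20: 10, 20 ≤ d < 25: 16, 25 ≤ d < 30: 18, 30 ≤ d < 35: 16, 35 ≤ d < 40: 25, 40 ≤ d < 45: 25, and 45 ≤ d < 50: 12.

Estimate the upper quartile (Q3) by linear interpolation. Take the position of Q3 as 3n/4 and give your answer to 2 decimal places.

Cumulative frequencies: 10, 26, 44, 60, 85, 110, 122
n = 122; position = 3n/4 = 91.5.
This falls in the class 40 ≤ d < 45: L = 40, F = 85, f = 25, h = 5.
Upper quartile ≈ 40 + ((91.5 − 85) / 25) × 5 = 41.3000

41.30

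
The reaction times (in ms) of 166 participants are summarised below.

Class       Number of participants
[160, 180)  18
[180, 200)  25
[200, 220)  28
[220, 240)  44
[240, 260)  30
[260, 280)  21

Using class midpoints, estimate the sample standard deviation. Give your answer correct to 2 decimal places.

Midpoints: 170, 190, 210, 230, 250, 270
n = 166, Σfm = 36980, mean = 222.7711
Σfm² = 8391000
Σf(m − x̄)² = Σfm² − (Σfm)²/n = 8391000 − 36980²/166 = 152925.3012
Sample variance = 152925.3012 / 165 = 926.8200
Standard deviation = √926.8200 = 30.4437

30.44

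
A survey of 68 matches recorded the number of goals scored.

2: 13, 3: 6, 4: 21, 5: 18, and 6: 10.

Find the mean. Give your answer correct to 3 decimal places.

Values: 2, 3, 4, 5, 6
Σfx = 13×2 + 6×3 + 21×4 + 18×5 + 10×6 = 278
n = Σf = 68
Mean = 278 / 68 = 4.0882

4.088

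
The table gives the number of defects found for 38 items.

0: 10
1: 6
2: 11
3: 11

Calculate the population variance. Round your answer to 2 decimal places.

1.34

Values: 0, 1, 2, 3
n = 38, Σfx = 61, mean = 1.6053
Σfx² = 149
Σf(x − x̄)² = Σfx² − (Σfx)²/n = 149 − 61²/38 = 51.0789
Population variance = 51.0789 / 38 = 1.3442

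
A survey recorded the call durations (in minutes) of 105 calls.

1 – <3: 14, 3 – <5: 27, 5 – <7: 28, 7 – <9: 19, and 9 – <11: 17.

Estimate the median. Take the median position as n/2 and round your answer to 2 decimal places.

5.82

Cumulative frequencies: 14, 41, 69, 88, 105
n = 105; position = n/2 = 52.5.
This falls in the class 5 – <7: L = 5, F = 41, f = 28, h = 2.
Median ≈ 5 + ((52.5 − 41) / 28) × 2 = 5.8214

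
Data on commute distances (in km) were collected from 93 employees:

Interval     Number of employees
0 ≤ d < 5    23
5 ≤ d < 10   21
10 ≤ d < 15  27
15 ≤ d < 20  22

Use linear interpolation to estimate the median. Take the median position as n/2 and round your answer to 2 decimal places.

10.46

Cumulative frequencies: 23, 44, 71, 93
n = 93; position = n/2 = 46.5.
This falls in the class 10 ≤ d < 15: L = 10, F = 44, f = 27, h = 5.
Median ≈ 10 + ((46.5 − 44) / 27) × 5 = 10.4630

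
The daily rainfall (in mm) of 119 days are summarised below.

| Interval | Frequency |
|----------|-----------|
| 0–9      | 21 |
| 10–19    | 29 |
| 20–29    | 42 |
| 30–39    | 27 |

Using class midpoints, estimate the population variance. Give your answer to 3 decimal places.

103.976

Midpoints: 4.5, 14.5, 24.5, 34.5
n = 119, Σfm = 2475.5, mean = 20.8025
Σfm² = 63869.75
Σf(m − x̄)² = Σfm² − (Σfm)²/n = 63869.75 − 2475.5²/119 = 12373.1092
Population variance = 12373.1092 / 119 = 103.9757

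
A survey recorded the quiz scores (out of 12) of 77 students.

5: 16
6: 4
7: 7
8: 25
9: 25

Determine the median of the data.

8

Cumulative frequencies: 16, 20, 27, 52, 77
n = 77, so the median is the value in position (n+1)/2 = 39.
Position 39 falls at value 8.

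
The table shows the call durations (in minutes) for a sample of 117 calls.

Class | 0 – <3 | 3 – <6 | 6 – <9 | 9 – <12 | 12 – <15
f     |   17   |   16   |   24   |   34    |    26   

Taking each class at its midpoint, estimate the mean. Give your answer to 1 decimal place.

8.4

Midpoints: 1.5, 4.5, 7.5, 10.5, 13.5
Σfm = 17×1.5 + 16×4.5 + 24×7.5 + 34×10.5 + 26×13.5 = 985.5
n = Σf = 117
Mean = 985.5 / 117 = 8.4231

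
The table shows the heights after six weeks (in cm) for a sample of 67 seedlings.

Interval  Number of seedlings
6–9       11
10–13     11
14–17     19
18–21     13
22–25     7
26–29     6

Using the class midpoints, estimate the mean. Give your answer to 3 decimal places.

16.216

Midpoints: 7.5, 11.5, 15.5, 19.5, 23.5, 27.5
Σfm = 11×7.5 + 11×11.5 + 19×15.5 + 13×19.5 + 7×23.5 + 6×27.5 = 1086.5
n = Σf = 67
Mean = 1086.5 / 67 = 16.2164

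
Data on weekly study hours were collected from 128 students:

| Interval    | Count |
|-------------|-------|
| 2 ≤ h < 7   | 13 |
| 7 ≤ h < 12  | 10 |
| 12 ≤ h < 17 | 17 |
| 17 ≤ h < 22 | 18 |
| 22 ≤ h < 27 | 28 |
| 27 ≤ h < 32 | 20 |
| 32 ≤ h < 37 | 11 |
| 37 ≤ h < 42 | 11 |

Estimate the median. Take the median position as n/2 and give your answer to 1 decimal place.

23.1

Cumulative frequencies: 13, 23, 40, 58, 86, 106, 117, 128
n = 128; position = n/2 = 64.
This falls in the class 22 ≤ h < 27: L = 22, F = 58, f = 28, h = 5.
Median ≈ 22 + ((64 − 58) / 28) × 5 = 23.0714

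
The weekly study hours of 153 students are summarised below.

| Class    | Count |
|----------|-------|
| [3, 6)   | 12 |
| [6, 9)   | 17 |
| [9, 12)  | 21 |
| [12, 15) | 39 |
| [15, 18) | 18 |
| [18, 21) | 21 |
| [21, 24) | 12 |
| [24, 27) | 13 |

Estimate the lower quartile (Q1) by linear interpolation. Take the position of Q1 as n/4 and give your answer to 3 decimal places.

10.321

Cumulative frequencies: 12, 29, 50, 89, 107, 128, 140, 153
n = 153; position = n/4 = 38.25.
This falls in the class [9, 12): L = 9, F = 29, f = 21, h = 3.
Lower quartile ≈ 9 + ((38.25 − 29) / 21) × 3 = 10.3214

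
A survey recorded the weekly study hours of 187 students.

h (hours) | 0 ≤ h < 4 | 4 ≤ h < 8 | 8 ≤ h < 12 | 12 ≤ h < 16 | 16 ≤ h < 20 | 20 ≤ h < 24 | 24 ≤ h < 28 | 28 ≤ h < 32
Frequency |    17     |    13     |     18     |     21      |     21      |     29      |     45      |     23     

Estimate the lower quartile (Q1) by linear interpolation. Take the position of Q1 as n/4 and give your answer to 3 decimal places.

Cumulative frequencies: 17, 30, 48, 69, 90, 119, 164, 187
n = 187; position = n/4 = 46.75.
This falls in the class 8 ≤ h < 12: L = 8, F = 30, f = 18, h = 4.
Lower quartile ≈ 8 + ((46.75 − 30) / 18) × 4 = 11.7222

11.722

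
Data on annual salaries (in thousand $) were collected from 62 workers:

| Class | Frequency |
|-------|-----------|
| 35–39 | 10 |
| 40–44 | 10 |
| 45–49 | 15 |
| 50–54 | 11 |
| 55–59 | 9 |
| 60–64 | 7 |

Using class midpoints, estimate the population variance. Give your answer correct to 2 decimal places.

Midpoints: 37, 42, 47, 52, 57, 62
n = 62, Σfm = 3014, mean = 48.6129
Σfm² = 150358
Σf(m − x̄)² = Σfm² − (Σfm)²/n = 150358 − 3014²/62 = 3838.7097
Population variance = 3838.7097 / 62 = 61.9147

61.91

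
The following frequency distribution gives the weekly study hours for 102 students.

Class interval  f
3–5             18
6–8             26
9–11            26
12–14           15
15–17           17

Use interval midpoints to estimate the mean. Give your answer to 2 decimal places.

9.62

Midpoints: 4, 7, 10, 13, 16
Σfm = 18×4 + 26×7 + 26×10 + 15×13 + 17×16 = 981
n = Σf = 102
Mean = 981 / 102 = 9.6176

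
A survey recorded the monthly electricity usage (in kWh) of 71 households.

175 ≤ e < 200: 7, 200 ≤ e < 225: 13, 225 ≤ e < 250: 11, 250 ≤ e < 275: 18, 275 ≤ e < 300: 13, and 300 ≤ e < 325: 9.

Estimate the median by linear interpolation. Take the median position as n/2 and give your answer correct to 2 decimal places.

256.25

Cumulative frequencies: 7, 20, 31, 49, 62, 71
n = 71; position = n/2 = 35.5.
This falls in the class 250 ≤ e < 275: L = 250, F = 31, f = 18, h = 25.
Median ≈ 250 + ((35.5 − 31) / 18) × 25 = 256.2500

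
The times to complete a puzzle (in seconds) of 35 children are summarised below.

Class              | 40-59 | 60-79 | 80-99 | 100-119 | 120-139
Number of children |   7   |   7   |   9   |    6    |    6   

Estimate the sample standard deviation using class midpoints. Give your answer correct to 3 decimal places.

27.599

Midpoints: 49.5, 69.5, 89.5, 109.5, 129.5
n = 35, Σfm = 3072.5, mean = 87.7857
Σfm² = 295618.75
Σf(m − x̄)² = Σfm² − (Σfm)²/n = 295618.75 − 3072.5²/35 = 25897.1429
Sample variance = 25897.1429 / 34 = 761.6807
Standard deviation = √761.6807 = 27.5986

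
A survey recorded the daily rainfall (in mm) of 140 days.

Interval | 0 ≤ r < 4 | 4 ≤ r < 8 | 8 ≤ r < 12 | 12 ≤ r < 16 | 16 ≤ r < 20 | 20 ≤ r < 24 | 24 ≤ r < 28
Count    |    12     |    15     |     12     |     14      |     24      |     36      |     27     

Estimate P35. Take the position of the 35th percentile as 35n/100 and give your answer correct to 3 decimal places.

Cumulative frequencies: 12, 27, 39, 53, 77, 113, 140
n = 140; position = 35n/100 = 49.
This falls in the class 12 ≤ r < 16: L = 12, F = 39, f = 14, h = 4.
35th percentile ≈ 12 + ((49 − 39) / 14) × 4 = 14.8571

14.857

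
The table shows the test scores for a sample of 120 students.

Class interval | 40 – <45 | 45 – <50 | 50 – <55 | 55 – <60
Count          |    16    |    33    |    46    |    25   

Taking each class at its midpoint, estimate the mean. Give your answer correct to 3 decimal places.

Midpoints: 42.5, 47.5, 52.5, 57.5
Σfm = 16×42.5 + 33×47.5 + 46×52.5 + 25×57.5 = 6100
n = Σf = 120
Mean = 6100 / 120 = 50.8333

50.833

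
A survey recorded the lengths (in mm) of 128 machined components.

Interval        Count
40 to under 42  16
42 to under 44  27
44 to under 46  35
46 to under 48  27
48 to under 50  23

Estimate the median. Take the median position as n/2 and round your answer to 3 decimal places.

45.200

Cumulative frequencies: 16, 43, 78, 105, 128
n = 128; position = n/2 = 64.
This falls in the class 44 to under 46: L = 44, F = 43, f = 35, h = 2.
Median ≈ 44 + ((64 − 43) / 35) × 2 = 45.2000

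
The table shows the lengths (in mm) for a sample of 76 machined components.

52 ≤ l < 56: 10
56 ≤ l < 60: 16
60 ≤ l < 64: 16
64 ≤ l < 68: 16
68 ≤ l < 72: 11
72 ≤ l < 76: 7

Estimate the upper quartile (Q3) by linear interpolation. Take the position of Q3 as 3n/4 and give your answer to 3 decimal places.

67.750

Cumulative frequencies: 10, 26, 42, 58, 69, 76
n = 76; position = 3n/4 = 57.
This falls in the class 64 ≤ l < 68: L = 64, F = 42, f = 16, h = 4.
Upper quartile ≈ 64 + ((57 − 42) / 16) × 4 = 67.7500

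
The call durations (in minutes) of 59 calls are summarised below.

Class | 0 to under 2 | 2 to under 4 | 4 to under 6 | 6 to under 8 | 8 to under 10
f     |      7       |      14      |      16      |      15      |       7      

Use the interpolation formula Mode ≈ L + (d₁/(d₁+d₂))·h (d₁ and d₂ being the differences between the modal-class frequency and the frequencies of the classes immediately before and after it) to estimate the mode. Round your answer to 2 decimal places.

Modal class: 4 to under 6 (highest frequency 16).
d₁ = 16 − 14 = 2, d₂ = 16 − 15 = 1
Mode ≈ 4 + (2/(2+1)) × 2 = 4 + 1.3333 = 5.3333

5.33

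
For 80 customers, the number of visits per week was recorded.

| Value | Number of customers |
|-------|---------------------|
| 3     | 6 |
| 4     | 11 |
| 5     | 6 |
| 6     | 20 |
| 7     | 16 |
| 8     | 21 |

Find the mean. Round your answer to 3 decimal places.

Values: 3, 4, 5, 6, 7, 8
Σfx = 6×3 + 11×4 + 6×5 + 20×6 + 16×7 + 21×8 = 492
n = Σf = 80
Mean = 492 / 80 = 6.1500

6.150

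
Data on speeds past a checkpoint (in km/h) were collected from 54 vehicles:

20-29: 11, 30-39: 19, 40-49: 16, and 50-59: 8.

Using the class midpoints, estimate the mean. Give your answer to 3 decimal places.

38.389

Midpoints: 24.5, 34.5, 44.5, 54.5
Σfm = 11×24.5 + 19×34.5 + 16×44.5 + 8×54.5 = 2073
n = Σf = 54
Mean = 2073 / 54 = 38.3889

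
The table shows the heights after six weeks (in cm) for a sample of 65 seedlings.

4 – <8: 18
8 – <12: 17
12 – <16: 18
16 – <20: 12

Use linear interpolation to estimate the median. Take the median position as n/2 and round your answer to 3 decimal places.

Cumulative frequencies: 18, 35, 53, 65
n = 65; position = n/2 = 32.5.
This falls in the class 8 – <12: L = 8, F = 18, f = 17, h = 4.
Median ≈ 8 + ((32.5 − 18) / 17) × 4 = 11.4118

11.412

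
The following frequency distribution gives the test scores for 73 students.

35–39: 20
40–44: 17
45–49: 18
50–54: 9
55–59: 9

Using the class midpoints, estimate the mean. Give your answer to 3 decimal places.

44.945

Midpoints: 37, 42, 47, 52, 57
Σfm = 20×37 + 17×42 + 18×47 + 9×52 + 9×57 = 3281
n = Σf = 73
Mean = 3281 / 73 = 44.9452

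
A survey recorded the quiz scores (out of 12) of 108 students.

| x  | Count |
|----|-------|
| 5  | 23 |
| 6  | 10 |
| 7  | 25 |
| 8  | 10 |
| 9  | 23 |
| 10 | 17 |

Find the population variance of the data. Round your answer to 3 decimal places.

3.083

Values: 5, 6, 7, 8, 9, 10
n = 108, Σfx = 807, mean = 7.4722
Σfx² = 6363
Σf(x − x̄)² = Σfx² − (Σfx)²/n = 6363 − 807²/108 = 332.9167
Population variance = 332.9167 / 108 = 3.0826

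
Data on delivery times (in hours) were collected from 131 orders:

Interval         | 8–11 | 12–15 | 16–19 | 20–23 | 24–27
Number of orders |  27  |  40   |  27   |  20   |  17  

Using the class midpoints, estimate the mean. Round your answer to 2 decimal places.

16.28

Midpoints: 9.5, 13.5, 17.5, 21.5, 25.5
Σfm = 27×9.5 + 40×13.5 + 27×17.5 + 20×21.5 + 17×25.5 = 2132.5
n = Σf = 131
Mean = 2132.5 / 131 = 16.2786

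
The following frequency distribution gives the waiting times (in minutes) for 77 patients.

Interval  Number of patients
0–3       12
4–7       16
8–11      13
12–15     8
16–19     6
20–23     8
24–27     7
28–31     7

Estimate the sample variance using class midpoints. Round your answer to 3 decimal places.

Midpoints: 1.5, 5.5, 9.5, 13.5, 17.5, 21.5, 25.5, 29.5
n = 77, Σfm = 999.5, mean = 12.9805
Σfm² = 19321.25
Σf(m − x̄)² = Σfm² − (Σfm)²/n = 19321.25 − 999.5²/77 = 6347.2208
Sample variance = 6347.2208 / 76 = 83.5161

83.516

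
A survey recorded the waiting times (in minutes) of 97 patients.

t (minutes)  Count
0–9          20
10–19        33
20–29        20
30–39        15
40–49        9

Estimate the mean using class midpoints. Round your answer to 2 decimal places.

20.38

Midpoints: 4.5, 14.5, 24.5, 34.5, 44.5
Σfm = 20×4.5 + 33×14.5 + 20×24.5 + 15×34.5 + 9×44.5 = 1976.5
n = Σf = 97
Mean = 1976.5 / 97 = 20.3763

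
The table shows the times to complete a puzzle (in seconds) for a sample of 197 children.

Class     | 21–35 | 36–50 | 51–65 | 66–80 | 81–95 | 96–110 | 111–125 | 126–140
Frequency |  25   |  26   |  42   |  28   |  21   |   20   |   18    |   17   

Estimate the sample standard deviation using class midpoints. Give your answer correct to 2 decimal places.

Midpoints: 28, 43, 58, 73, 88, 103, 118, 133
n = 197, Σfm = 14591, mean = 74.0660
Σfm² = 1284323
Σf(m − x̄)² = Σfm² − (Σfm)²/n = 1284323 − 14591²/197 = 203626.1421
Sample variance = 203626.1421 / 196 = 1038.9089
Standard deviation = √1038.9089 = 32.2321

32.23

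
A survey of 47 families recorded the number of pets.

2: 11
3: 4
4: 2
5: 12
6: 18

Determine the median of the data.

5

Cumulative frequencies: 11, 15, 17, 29, 47
n = 47, so the median is the value in position (n+1)/2 = 24.
Position 24 falls at value 5.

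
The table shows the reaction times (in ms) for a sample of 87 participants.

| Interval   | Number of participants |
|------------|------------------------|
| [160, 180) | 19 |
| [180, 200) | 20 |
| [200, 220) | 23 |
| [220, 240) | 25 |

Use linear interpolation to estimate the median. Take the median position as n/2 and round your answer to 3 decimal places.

203.913

Cumulative frequencies: 19, 39, 62, 87
n = 87; position = n/2 = 43.5.
This falls in the class [200, 220): L = 200, F = 39, f = 23, h = 20.
Median ≈ 200 + ((43.5 − 39) / 23) × 20 = 203.9130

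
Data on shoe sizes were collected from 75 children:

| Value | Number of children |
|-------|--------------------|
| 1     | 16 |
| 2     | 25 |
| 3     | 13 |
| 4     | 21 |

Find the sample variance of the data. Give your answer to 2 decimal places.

1.25

Values: 1, 2, 3, 4
n = 75, Σfx = 189, mean = 2.5200
Σfx² = 569
Σf(x − x̄)² = Σfx² − (Σfx)²/n = 569 − 189²/75 = 92.7200
Sample variance = 92.7200 / 74 = 1.2530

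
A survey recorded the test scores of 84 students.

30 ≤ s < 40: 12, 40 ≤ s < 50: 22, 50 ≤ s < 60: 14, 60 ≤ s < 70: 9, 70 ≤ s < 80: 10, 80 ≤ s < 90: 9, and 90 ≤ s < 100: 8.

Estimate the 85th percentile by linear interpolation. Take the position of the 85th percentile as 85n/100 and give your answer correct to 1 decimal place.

Cumulative frequencies: 12, 34, 48, 57, 67, 76, 84
n = 84; position = 85n/100 = 71.4.
This falls in the class 80 ≤ s < 90: L = 80, F = 67, f = 9, h = 10.
85th percentile ≈ 80 + ((71.4 − 67) / 9) × 10 = 84.8889

84.9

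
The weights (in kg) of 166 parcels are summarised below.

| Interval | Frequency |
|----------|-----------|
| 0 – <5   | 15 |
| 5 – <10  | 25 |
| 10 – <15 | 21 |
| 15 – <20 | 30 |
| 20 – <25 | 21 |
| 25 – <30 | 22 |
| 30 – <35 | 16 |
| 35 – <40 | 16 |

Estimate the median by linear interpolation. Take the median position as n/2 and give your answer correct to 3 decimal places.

18.667

Cumulative frequencies: 15, 40, 61, 91, 112, 134, 150, 166
n = 166; position = n/2 = 83.
This falls in the class 15 – <20: L = 15, F = 61, f = 30, h = 5.
Median ≈ 15 + ((83 − 61) / 30) × 5 = 18.6667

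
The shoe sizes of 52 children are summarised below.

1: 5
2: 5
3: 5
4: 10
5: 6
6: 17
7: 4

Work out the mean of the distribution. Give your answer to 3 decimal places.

4.423

Values: 1, 2, 3, 4, 5, 6, 7
Σfx = 5×1 + 5×2 + 5×3 + 10×4 + 6×5 + 17×6 + 4×7 = 230
n = Σf = 52
Mean = 230 / 52 = 4.4231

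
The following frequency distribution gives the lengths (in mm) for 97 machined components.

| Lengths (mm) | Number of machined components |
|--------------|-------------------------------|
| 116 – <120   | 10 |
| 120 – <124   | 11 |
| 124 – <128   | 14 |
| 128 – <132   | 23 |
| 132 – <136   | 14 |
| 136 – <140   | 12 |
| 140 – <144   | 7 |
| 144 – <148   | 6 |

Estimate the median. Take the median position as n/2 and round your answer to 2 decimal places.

Cumulative frequencies: 10, 21, 35, 58, 72, 84, 91, 97
n = 97; position = n/2 = 48.5.
This falls in the class 128 – <132: L = 128, F = 35, f = 23, h = 4.
Median ≈ 128 + ((48.5 − 35) / 23) × 4 = 130.3478

130.35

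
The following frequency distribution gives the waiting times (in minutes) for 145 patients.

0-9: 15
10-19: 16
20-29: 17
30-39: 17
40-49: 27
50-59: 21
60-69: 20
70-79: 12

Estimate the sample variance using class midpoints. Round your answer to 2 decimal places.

452.42

Midpoints: 4.5, 14.5, 24.5, 34.5, 44.5, 54.5, 64.5, 74.5
n = 145, Σfm = 5832.5, mean = 40.2241
Σfm² = 299756.25
Σf(m − x̄)² = Σfm² − (Σfm)²/n = 299756.25 − 5832.5²/145 = 65148.9655
Sample variance = 65148.9655 / 144 = 452.4234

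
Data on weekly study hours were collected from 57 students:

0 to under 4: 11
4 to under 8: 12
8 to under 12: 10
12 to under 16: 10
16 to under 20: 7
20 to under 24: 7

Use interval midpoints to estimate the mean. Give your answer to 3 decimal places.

10.772

Midpoints: 2, 6, 10, 14, 18, 22
Σfm = 11×2 + 12×6 + 10×10 + 10×14 + 7×18 + 7×22 = 614
n = Σf = 57
Mean = 614 / 57 = 10.7719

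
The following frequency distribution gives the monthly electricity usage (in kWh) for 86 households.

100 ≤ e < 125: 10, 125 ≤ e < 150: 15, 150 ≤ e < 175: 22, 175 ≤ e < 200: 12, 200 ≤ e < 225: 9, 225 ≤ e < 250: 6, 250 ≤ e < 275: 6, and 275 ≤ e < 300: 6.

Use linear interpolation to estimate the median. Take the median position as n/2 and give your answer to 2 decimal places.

170.45

Cumulative frequencies: 10, 25, 47, 59, 68, 74, 80, 86
n = 86; position = n/2 = 43.
This falls in the class 150 ≤ e < 175: L = 150, F = 25, f = 22, h = 25.
Median ≈ 150 + ((43 − 25) / 22) × 25 = 170.4545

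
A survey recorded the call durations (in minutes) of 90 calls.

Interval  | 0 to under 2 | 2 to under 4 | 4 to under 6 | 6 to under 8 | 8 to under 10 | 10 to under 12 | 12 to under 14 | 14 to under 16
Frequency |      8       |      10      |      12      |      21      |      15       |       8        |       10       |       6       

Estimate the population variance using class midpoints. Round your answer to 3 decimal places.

15.451

Midpoints: 1, 3, 5, 7, 9, 11, 13, 15
n = 90, Σfm = 688, mean = 7.6444
Σfm² = 6650
Σf(m − x̄)² = Σfm² − (Σfm)²/n = 6650 − 688²/90 = 1390.6222
Population variance = 1390.6222 / 90 = 15.4514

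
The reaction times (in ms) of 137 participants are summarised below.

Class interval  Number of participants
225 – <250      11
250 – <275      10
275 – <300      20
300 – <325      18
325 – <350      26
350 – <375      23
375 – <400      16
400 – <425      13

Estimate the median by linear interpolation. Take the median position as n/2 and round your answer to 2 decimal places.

334.13

Cumulative frequencies: 11, 21, 41, 59, 85, 108, 124, 137
n = 137; position = n/2 = 68.5.
This falls in the class 325 – <350: L = 325, F = 59, f = 26, h = 25.
Median ≈ 325 + ((68.5 − 59) / 26) × 25 = 334.1346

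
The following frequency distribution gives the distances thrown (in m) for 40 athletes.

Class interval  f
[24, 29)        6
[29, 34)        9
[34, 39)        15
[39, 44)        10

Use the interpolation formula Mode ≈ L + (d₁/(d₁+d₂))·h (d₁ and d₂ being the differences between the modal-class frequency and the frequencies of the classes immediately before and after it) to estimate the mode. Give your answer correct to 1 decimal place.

Modal class: [34, 39) (highest frequency 15).
d₁ = 15 − 9 = 6, d₂ = 15 − 10 = 5
Mode ≈ 34 + (6/(6+5)) × 5 = 34 + 2.7273 = 36.7273

36.7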